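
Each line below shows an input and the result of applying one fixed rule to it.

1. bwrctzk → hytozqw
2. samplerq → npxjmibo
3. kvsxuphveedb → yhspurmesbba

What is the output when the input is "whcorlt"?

qtezloi

What's happening: shift every letter 3 places backward in the alphabet (wrapping around), then move the last character to the front.
"whcorlt" → "tezloiq" → "qtezloi".
(Check on "kvsxuphveedb": → "hspurmesbbay" → "yhspurmesbba" ✓)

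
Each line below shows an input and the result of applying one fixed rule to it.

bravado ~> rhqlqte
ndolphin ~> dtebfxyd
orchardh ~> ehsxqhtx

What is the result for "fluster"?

What's happening: shift every letter 10 places backward in the alphabet (wrapping around).
Applying that to "fluster" gives "vbkijuh".

vbkijuh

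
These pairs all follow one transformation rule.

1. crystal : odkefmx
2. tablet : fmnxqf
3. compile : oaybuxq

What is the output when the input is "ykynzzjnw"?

kwkzllvzi

In each case the input is transformed by: shift every letter 12 places forward in the alphabet (wrapping around).
On "ykynzzjnw" that produces "kwkzllvzi".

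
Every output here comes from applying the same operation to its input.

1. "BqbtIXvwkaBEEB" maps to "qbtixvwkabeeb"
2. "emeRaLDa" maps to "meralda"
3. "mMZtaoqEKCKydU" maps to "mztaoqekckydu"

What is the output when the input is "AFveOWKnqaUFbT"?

fveowknqaufbt

The rule is to delete the first character, then convert every letter to lowercase.
So "AFveOWKnqaUFbT" becomes "fveowknqaufbt".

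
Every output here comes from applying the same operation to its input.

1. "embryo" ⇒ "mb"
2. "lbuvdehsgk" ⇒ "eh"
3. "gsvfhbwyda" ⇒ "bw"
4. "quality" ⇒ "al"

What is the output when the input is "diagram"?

Looking at the pairs, the operation is to move the last 3 characters to the front (rotate right by 3), then keep only the last 2 characters.
Doing the same to "diagram": "ag".

ag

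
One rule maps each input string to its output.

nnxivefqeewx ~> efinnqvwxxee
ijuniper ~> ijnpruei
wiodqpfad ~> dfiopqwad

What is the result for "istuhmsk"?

kmsstuhi

The pattern: sort the characters into alphabetical order, then move the first 2 characters to the end (rotate left by 2).
For "istuhmsk", step one produces "hikmsstu"; step two turns that into "kmsstuhi".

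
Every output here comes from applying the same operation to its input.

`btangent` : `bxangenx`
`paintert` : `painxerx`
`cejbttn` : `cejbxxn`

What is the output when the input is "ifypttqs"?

ifypxxqs

In each case the input is transformed by: replace every "t" with "x".
Doing the same to "ifypttqs": "ifypxxqs".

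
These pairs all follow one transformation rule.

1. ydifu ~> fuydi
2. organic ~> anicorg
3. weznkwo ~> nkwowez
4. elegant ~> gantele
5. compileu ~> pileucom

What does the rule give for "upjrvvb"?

The rule is to move the first 3 characters to the end (rotate left by 3).
Applying that to "upjrvvb" gives "rvvbupj".

rvvbupj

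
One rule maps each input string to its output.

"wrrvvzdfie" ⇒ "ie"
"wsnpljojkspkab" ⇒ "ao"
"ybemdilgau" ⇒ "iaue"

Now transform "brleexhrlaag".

aaee

In each case the input is transformed by: swap the front and back halves of the string, then keep only the vowels.
On "brleexhrlaag" that produces "aaee".
(Check on "ybemdilgau": → "ilgauybemd" → "iaue" ✓)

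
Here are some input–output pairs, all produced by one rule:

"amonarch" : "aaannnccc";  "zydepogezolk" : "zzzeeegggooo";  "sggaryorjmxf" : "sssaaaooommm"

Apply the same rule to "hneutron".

hhhuuuooo

Looking at the pairs, the operation is to keep one character in every 3, starting at position 1 (positions 1st, 4th, 7th, ...), then repeat every character 3 times.
Working it through for "hneutron": intermediate "huo", final "hhhuuuooo".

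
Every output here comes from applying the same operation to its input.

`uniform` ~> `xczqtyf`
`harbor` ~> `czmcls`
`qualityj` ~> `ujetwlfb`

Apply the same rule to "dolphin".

ytsawzo

The rule is to reverse the string, then shift every letter 11 places forward in the alphabet (wrapping around).
Working it through for "dolphin": intermediate "nihplod", final "ytsawzo".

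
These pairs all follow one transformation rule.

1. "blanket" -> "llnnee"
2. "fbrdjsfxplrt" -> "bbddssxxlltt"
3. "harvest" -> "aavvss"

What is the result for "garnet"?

aanntt

Rule — keep every other character starting from the second (positions 2nd, 4th, 6th, ...), then double every character.
"garnet" → "ant" → "aanntt".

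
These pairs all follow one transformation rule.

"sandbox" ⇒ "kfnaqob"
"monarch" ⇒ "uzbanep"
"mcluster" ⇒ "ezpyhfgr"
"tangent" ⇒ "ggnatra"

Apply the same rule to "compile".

The rule is to shift every letter 13 places forward in the alphabet (wrapping around) — i.e. ROT13, then move the last character to the front.
Doing the same to "compile": "rpbzcvy".

rpbzcvy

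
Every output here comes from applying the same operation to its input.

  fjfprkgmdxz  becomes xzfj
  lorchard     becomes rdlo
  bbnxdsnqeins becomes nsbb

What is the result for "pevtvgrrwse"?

sepe

The transformation: move the first 2 characters to the end (rotate left by 2), then keep only the last 4 characters.
Working it through for "pevtvgrrwse": intermediate "vtvgrrwsepe", final "sepe".
(Check on "bbnxdsnqeins": → "nxdsnqeinsbb" → "nsbb" ✓)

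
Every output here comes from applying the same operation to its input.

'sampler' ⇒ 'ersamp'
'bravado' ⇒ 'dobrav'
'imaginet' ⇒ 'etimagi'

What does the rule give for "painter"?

erpain

Each output is the input with this applied: move the last 2 characters to the front (rotate right by 2), then delete the last character.
"painter" → "erpaint" → "erpain".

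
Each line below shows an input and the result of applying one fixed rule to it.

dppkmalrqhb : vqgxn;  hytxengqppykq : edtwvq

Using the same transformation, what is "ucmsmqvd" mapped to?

iywj

Each output is the input with this applied: keep every other character starting from the second (positions 2nd, 4th, 6th, ...), then shift every letter 6 places forward in the alphabet (wrapping around).
For "ucmsmqvd", step one produces "csqd"; step two turns that into "iywj".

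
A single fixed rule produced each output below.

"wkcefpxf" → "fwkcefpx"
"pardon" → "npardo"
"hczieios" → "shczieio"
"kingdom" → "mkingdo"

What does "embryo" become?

What's happening: move the last character to the front.
So "embryo" becomes "oembry".

oembry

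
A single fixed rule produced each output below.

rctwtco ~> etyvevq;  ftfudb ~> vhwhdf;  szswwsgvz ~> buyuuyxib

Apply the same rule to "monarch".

qocpetj

The rule is to swap each adjacent pair of characters (1↔2, 3↔4, ...), then shift every letter 2 places forward in the alphabet (wrapping around).
For "monarch", step one produces "omancrh"; step two turns that into "qocpetj".
(Check on "ftfudb": → "tfufbd" → "vhwhdf" ✓)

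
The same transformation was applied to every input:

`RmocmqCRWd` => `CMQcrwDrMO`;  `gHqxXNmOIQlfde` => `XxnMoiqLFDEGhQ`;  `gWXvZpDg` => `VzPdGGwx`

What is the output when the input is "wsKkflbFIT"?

KFLBfitWSk

Each output is the input with this applied: flip the case of every letter, then move the first 3 characters to the end (rotate left by 3).
"wsKkflbFIT" → "WSkKFLBfit" → "KFLBfitWSk".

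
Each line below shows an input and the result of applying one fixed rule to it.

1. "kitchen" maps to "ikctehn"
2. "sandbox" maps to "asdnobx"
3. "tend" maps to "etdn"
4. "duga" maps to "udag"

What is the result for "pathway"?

aphtawy

Rule — swap each adjacent pair of characters (1↔2, 3↔4, ...).
Applying that to "pathway" gives "aphtawy".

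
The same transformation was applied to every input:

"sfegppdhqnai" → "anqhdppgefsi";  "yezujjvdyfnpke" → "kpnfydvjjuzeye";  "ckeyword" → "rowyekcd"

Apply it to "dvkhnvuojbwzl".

Each output is the input with this applied: reverse the string, then move the first character to the end.
Applying both steps to "dvkhnvuojbwzl": "lzwbjouvnhkvd", then "zwbjouvnhkvdl".

zwbjouvnhkvdl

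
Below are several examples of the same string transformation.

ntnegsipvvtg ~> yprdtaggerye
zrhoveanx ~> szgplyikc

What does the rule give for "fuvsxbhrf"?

gdimscqqf

The transformation: move the first 2 characters to the end (rotate left by 2), then shift every letter 11 places forward in the alphabet (wrapping around).
Starting from "fuvsxbhrf": after the first operation, "vsxbhrffu"; after the second, "gdimscqqf".
(Check on "zrhoveanx": → "hoveanxzr" → "szgplyikc" ✓)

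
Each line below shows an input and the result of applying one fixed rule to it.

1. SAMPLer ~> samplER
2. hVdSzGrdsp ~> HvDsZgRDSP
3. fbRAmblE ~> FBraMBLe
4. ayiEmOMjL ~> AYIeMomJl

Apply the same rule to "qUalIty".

QuALiTY

What's happening: flip the case of every letter.
Applying that to "qUalIty" gives "QuALiTY".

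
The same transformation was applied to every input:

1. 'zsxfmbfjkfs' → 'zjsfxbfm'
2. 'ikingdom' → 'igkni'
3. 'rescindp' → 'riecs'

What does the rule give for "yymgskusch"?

yuykmsg

The transformation: delete the last 3 characters, then take characters alternately from the front and the back (1st, last, 2nd, 2nd-last, ...).
Applying both steps to "yymgskusch": "yymgsku", then "yuykmsg".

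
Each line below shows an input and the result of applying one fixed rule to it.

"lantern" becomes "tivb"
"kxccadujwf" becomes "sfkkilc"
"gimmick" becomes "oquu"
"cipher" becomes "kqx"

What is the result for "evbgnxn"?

mdjo

The rule is to shift every letter 8 places forward in the alphabet (wrapping around), then delete the last 3 characters.
Working it through for "evbgnxn": intermediate "mdjovfv", final "mdjo".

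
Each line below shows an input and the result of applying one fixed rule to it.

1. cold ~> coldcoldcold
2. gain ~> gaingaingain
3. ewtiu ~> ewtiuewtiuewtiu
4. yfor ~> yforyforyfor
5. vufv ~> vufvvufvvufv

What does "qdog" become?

qdogqdogqdog

Looking at the pairs, the operation is to write the whole string 3 times in a row.
Applying that to "qdog" gives "qdogqdogqdog".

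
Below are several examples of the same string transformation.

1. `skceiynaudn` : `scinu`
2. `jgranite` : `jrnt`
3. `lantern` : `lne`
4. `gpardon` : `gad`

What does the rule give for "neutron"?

nur

Looking at the pairs, the operation is to delete the last character, then keep every other character starting from the first (positions 1st, 3rd, 5th, ...).
On "neutron": the first step gives "neutro", and the second then gives "nur".
(Check on "lantern": → "lanter" → "lne" ✓)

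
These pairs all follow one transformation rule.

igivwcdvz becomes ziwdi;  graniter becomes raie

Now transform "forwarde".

erad

The rule is to swap the first and last characters, then keep every other character starting from the first (positions 1st, 3rd, 5th, ...).
For "forwarde", step one produces "eorwardf"; step two turns that into "erad".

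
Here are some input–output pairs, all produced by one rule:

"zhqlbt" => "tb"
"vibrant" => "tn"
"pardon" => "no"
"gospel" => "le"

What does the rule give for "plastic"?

ci

In each case the input is transformed by: reverse the string, then keep only the first 2 characters.
For "plastic", step one produces "citsalp"; step two turns that into "ci".
(Check on "pardon": → "nodrap" → "no" ✓)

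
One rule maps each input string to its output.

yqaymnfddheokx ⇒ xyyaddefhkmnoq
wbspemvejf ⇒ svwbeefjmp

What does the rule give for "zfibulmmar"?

ruzabfilmm

The rule is to sort the characters into alphabetical order, then move the last 3 characters to the front (rotate right by 3).
"zfibulmmar" → "ruzabfilmm".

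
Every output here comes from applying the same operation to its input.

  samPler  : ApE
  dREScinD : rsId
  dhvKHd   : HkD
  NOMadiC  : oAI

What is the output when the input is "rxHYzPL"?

Xyp

The rule is to keep every other character starting from the second (positions 2nd, 4th, 6th, ...), then flip the case of every letter.
Applying both steps to "rxHYzPL": "xYP", then "Xyp".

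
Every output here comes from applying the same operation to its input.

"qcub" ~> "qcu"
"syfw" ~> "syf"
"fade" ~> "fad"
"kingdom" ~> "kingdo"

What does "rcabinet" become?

rcabine

The transformation: delete the last character.
"rcabinet" → "rcabine".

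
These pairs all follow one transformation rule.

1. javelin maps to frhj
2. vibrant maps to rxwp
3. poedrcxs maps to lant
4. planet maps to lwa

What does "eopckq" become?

alg

What's happening: shift every letter 4 places backward in the alphabet (wrapping around), then keep every other character starting from the first (positions 1st, 3rd, 5th, ...).
Applying both steps to "eopckq": "aklygm", then "alg".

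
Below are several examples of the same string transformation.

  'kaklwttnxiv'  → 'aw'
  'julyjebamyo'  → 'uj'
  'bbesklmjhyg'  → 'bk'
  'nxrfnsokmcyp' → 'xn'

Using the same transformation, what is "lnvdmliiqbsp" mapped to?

nm

In each case the input is transformed by: keep one character in every 3, starting at position 2 (positions 2nd, 5th, 8th, ...), then delete the last 2 characters.
Starting from "lnvdmliiqbsp": after the first operation, "nmis"; after the second, "nm".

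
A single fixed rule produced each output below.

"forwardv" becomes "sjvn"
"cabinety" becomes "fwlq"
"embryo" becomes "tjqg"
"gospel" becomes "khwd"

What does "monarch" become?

sjuz

Rule — shift every letter 8 places backward in the alphabet (wrapping around), then keep only the last 4 characters.
Starting from "monarch": after the first operation, "egfsjuz"; after the second, "sjuz".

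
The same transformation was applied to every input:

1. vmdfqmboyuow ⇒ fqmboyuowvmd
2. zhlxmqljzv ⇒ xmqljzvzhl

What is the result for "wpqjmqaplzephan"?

Each output is the input with this applied: move the first 3 characters to the end (rotate left by 3).
Applying that to "wpqjmqaplzephan" gives "jmqaplzephanwpq".

jmqaplzephanwpq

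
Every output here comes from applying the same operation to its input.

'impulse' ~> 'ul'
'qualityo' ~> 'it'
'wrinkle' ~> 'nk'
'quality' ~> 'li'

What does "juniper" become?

The transformation: move the last 2 characters to the front (rotate right by 2), then keep only the last 2 characters.
Working it through for "juniper": intermediate "erjunip", final "ip".

ip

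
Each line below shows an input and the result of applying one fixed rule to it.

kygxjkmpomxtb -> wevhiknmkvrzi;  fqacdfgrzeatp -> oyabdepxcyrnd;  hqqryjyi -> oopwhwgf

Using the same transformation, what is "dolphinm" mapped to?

mjnfglkb

The transformation: shift every letter 2 places backward in the alphabet (wrapping around), then move the first character to the end.
For "dolphinm" the result is "mjnfglkb".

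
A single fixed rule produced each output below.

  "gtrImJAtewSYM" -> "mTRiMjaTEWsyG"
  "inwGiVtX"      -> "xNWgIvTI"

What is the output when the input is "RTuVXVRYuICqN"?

Looking at the pairs, the operation is to flip the case of every letter, then swap the first and last characters.
Working it through for "RTuVXVRYuICqN": intermediate "rtUvxvryUicQn", final "ntUvxvryUicQr".

ntUvxvryUicQr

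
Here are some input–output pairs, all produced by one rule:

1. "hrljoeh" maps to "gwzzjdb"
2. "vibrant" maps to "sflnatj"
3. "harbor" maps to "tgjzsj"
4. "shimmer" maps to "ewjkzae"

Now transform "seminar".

Looking at the pairs, the operation is to move the last 3 characters to the front (rotate right by 3), then shift every letter 8 places backward in the alphabet (wrapping around).
For "seminar" the result is "fsjkwea".

fsjkwea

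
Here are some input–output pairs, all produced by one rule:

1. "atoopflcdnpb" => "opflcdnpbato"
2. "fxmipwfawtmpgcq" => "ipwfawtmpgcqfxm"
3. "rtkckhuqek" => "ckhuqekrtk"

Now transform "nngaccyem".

accyemnng

The rule is to move the first 3 characters to the end (rotate left by 3).
So "nngaccyem" becomes "accyemnng".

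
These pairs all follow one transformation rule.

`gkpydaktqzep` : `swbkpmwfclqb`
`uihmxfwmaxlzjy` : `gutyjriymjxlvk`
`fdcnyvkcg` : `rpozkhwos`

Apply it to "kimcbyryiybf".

Looking at the pairs, the operation is to shift every letter 12 places forward in the alphabet (wrapping around).
On "kimcbyryiybf" that produces "wuyonkdkuknr".

wuyonkdkuknr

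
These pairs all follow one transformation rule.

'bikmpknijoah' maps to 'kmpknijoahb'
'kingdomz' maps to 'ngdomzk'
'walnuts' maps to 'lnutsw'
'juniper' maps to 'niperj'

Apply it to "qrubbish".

The pattern: move the first 2 characters to the end (rotate left by 2), then delete the last character.
Applying both steps to "qrubbish": "ubbishqr", then "ubbishq".
(Check on "juniper": → "niperju" → "niperj" ✓)

ubbishq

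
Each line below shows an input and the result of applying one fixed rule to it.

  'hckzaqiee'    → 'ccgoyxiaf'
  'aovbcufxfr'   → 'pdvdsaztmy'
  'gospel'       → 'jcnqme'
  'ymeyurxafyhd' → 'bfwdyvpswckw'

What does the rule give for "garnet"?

Looking at the pairs, the operation is to shift every letter 2 places backward in the alphabet (wrapping around), then reverse the string.
Working it through for "garnet": intermediate "eyplcr", final "rclpye".

rclpye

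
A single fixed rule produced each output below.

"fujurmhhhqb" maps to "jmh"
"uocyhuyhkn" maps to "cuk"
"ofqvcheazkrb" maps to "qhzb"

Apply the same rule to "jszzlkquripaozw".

zkraw

Each output is the input with this applied: keep one character in every 3, starting at position 3 (positions 3rd, 6th, 9th, ...).
Doing the same to "jszzlkquripaozw": "zkraw".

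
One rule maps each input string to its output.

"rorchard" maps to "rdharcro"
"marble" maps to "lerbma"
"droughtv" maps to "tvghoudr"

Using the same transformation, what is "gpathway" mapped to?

ayhwatgp

The rule is to reverse the string, then swap each adjacent pair of characters (1↔2, 3↔4, ...).
"gpathway" → "yawhtapg" → "ayhwatgp".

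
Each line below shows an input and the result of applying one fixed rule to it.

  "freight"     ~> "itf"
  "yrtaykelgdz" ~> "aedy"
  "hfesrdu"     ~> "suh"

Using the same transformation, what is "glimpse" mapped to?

meg

What's happening: keep one character in every 3, starting at position 1 (positions 1st, 4th, 7th, ...), then move the first character to the end.
For "glimpse", step one produces "gme"; step two turns that into "meg".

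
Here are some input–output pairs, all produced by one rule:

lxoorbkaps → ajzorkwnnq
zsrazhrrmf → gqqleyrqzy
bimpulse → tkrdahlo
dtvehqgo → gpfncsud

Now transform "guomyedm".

xdclftnl

In each case the input is transformed by: shift every letter 1 place backward in the alphabet (wrapping around), then swap the front and back halves of the string.
On "guomyedm": the first step gives "ftnlxdcl", and the second then gives "xdclftnl".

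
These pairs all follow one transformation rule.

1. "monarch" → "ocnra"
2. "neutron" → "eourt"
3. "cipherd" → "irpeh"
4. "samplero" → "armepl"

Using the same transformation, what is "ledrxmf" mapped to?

What's happening: take characters alternately from the front and the back (1st, last, 2nd, 2nd-last, ...), then delete the first 2 characters.
So "ledrxmf" becomes "emdxr".

emdxr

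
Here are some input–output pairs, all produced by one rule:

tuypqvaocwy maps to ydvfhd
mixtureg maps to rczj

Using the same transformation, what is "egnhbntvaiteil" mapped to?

jsgyfyn

The transformation: shift every letter 5 places forward in the alphabet (wrapping around), then keep every other character starting from the first (positions 1st, 3rd, 5th, ...).
Applying both steps to "egnhbntvaiteil": "jlsmgsyafnyjnq", then "jsgyfyn".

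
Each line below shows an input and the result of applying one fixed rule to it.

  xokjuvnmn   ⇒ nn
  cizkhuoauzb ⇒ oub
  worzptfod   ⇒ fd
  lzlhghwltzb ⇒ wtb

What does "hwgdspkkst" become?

Rule — keep every other character starting from the first (positions 1st, 3rd, 5th, ...), then delete the first 3 characters.
Starting from "hwgdspkkst": after the first operation, "hgsks"; after the second, "ks".

ks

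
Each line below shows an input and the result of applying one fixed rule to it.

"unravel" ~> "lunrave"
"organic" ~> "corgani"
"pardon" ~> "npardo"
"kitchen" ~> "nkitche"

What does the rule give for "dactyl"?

ldacty

In each case the input is transformed by: move the last character to the front.
"dactyl" → "ldacty".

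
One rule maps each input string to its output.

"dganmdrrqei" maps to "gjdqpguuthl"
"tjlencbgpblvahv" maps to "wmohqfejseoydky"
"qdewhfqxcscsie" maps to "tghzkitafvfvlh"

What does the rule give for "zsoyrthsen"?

Looking at the pairs, the operation is to shift every letter 3 places forward in the alphabet (wrapping around).
Doing the same to "zsoyrthsen": "cvrbuwkvhq".

cvrbuwkvhq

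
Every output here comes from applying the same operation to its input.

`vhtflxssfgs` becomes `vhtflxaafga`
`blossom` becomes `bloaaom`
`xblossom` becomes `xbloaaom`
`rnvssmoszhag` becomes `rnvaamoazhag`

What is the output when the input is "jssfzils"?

jaafzila

In each case the input is transformed by: replace every "s" with "a".
Doing the same to "jssfzils": "jaafzila".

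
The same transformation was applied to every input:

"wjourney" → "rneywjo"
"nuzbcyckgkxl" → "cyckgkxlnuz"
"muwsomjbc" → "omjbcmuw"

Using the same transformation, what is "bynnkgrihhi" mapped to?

The pattern: move the first 3 characters to the end (rotate left by 3), then delete the first character.
For "bynnkgrihhi", step one produces "nkgrihhibyn"; step two turns that into "kgrihhibyn".

kgrihhibyn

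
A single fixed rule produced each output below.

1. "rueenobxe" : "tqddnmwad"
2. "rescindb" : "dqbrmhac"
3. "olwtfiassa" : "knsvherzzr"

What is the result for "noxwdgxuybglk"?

In each case the input is transformed by: swap each adjacent pair of characters (1↔2, 3↔4, ...), then shift every letter 1 place backward in the alphabet (wrapping around).
For "noxwdgxuybglk", step one produces "onwxgduxbylgk"; step two turns that into "nmvwfctwaxkfj".

nmvwfctwaxkfj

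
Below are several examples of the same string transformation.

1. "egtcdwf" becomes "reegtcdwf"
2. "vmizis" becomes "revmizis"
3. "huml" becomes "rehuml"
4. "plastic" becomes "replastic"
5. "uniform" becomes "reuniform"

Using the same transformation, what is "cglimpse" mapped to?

recglimpse

What's happening: prepend "re".
"cglimpse" → "recglimpse".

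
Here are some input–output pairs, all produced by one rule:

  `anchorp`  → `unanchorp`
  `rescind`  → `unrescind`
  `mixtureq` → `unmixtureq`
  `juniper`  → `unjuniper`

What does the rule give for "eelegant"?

The pattern: prepend "un".
On "eelegant" that produces "uneelegant".

uneelegant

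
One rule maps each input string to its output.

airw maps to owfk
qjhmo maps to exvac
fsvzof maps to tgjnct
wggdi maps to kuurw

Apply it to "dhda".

rvro

What's happening: shift every letter 12 places backward in the alphabet (wrapping around).
On "dhda" that produces "rvro".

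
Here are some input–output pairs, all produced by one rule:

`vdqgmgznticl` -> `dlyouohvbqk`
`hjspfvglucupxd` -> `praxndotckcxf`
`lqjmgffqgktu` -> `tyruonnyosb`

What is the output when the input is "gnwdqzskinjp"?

Each output is the input with this applied: delete the last character, then shift every letter 8 places forward in the alphabet (wrapping around).
Starting from "gnwdqzskinjp": after the first operation, "gnwdqzskinj"; after the second, "ovelyhasqvr".

ovelyhasqvr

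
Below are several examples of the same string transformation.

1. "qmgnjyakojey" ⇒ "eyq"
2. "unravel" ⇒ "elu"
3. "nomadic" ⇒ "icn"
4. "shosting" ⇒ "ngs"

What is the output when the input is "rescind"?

ndr

Rule — move the last 2 characters to the front (rotate right by 2), then keep only the first 3 characters.
"rescind" → "ndresci" → "ndr".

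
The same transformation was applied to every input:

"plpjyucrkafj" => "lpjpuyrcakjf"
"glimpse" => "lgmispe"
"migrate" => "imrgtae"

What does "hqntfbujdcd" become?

Each output is the input with this applied: swap each adjacent pair of characters (1↔2, 3↔4, ...).
So "hqntfbujdcd" becomes "qhtnbfjucdd".

qhtnbfjucdd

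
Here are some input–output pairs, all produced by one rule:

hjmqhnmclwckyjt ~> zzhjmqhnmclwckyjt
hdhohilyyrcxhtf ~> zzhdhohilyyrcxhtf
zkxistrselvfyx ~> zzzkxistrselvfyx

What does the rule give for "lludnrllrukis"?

zzlludnrllrukis

Rule — prepend "zz".
Doing the same to "lludnrllrukis": "zzlludnrllrukis".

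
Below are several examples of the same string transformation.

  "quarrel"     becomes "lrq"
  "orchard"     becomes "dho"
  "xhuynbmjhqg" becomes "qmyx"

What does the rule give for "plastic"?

csp

The transformation: keep one character in every 3, starting at position 1 (positions 1st, 4th, 7th, ...), then reverse the string.
"plastic" → "csp".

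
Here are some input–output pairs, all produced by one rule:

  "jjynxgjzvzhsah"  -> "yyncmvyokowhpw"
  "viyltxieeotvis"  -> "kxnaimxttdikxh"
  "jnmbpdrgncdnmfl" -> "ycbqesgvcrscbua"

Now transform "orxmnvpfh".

The pattern: shift every letter 11 places backward in the alphabet (wrapping around).
"orxmnvpfh" → "dgmbckeuw".

dgmbckeuw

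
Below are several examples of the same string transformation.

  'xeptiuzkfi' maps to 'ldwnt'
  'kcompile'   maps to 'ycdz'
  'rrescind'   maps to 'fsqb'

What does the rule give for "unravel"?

ifjz

The rule is to shift every letter 12 places backward in the alphabet (wrapping around), then keep every other character starting from the first (positions 1st, 3rd, 5th, ...).
"unravel" → "ibfojsz" → "ifjz".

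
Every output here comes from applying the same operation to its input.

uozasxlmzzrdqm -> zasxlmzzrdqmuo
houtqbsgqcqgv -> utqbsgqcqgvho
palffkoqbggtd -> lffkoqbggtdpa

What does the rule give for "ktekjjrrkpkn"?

ekjjrrkpknkt

The rule is to move the first 2 characters to the end (rotate left by 2).
Applying that to "ktekjjrrkpkn" gives "ekjjrrkpknkt".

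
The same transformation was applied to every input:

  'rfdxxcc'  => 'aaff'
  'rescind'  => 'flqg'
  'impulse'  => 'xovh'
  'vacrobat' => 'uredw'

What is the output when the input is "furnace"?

What's happening: delete the first 3 characters, then shift every letter 3 places forward in the alphabet (wrapping around).
For "furnace", step one produces "nace"; step two turns that into "qdfh".

qdfh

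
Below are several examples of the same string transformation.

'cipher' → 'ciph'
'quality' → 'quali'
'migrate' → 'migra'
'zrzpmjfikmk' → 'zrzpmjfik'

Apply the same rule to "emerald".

What's happening: delete the last 2 characters.
For "emerald" the result is "emera".

emera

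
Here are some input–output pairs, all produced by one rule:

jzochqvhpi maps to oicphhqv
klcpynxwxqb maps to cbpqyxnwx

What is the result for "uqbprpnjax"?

bxparjpn

What's happening: delete the first 2 characters, then take characters alternately from the front and the back (1st, last, 2nd, 2nd-last, ...).
Working it through for "uqbprpnjax": intermediate "bprpnjax", final "bxparjpn".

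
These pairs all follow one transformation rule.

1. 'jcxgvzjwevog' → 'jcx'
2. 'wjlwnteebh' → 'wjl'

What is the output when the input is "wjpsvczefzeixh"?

wjp

In each case the input is transformed by: keep only the first 3 characters.
On "wjpsvczefzeixh" that produces "wjp".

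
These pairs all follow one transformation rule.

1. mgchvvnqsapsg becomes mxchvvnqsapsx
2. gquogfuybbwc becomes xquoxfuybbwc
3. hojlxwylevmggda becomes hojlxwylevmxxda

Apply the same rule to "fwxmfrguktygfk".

fwxmfrxuktyxfk

In each case the input is transformed by: replace every "g" with "x".
For "fwxmfrguktygfk" the result is "fwxmfrxuktyxfk".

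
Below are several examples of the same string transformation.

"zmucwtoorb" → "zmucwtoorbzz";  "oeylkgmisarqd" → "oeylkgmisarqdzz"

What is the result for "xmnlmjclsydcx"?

In each case the input is transformed by: append "zz".
So "xmnlmjclsydcx" becomes "xmnlmjclsydcxzz".

xmnlmjclsydcxzz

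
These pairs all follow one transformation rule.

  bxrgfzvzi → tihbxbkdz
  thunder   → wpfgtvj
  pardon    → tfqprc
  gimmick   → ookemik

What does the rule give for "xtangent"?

The pattern: move the first 2 characters to the end (rotate left by 2), then shift every letter 2 places forward in the alphabet (wrapping around).
"xtangent" → "angentxt" → "cpigpvzv".

cpigpvzv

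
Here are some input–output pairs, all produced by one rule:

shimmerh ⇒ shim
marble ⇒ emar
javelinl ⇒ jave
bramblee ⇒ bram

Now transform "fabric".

cfab

Looking at the pairs, the operation is to swap the front and back halves of the string, then keep only the last 4 characters.
For "fabric", step one produces "ricfab"; step two turns that into "cfab".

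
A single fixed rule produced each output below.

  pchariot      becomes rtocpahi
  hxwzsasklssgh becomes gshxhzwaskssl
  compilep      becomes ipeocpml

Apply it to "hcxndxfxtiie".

teichnxxdxfi

Each output is the input with this applied: swap each adjacent pair of characters (1↔2, 3↔4, ...), then move the last 3 characters to the front (rotate right by 3).
Applying both steps to "hcxndxfxtiie": "chnxxdxfitei", then "teichnxxdxfi".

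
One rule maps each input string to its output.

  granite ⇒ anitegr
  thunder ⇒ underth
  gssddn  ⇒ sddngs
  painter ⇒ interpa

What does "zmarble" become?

What's happening: move the first 2 characters to the end (rotate left by 2).
On "zmarble" that produces "arblezm".

arblezm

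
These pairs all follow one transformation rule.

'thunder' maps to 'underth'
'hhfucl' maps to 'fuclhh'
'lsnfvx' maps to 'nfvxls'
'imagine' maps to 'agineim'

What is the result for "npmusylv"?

musylvnp

In each case the input is transformed by: move the first 2 characters to the end (rotate left by 2).
Doing the same to "npmusylv": "musylvnp".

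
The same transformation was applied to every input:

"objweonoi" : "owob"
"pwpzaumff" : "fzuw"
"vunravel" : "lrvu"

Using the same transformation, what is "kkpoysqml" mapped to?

mosk

In each case the input is transformed by: keep every other character starting from the second (positions 2nd, 4th, 6th, ...), then swap the first and last characters.
"kkpoysqml" → "kosm" → "mosk".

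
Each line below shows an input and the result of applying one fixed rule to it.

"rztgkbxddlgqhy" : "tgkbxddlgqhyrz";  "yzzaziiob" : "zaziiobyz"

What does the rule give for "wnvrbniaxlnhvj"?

vrbniaxlnhvjwn

Each output is the input with this applied: move the first 2 characters to the end (rotate left by 2).
Doing the same to "wnvrbniaxlnhvj": "vrbniaxlnhvjwn".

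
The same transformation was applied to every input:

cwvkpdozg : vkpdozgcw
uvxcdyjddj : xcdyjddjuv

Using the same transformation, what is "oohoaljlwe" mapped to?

hoaljlweoo

What's happening: move the first 2 characters to the end (rotate left by 2).
"oohoaljlwe" → "hoaljlweoo".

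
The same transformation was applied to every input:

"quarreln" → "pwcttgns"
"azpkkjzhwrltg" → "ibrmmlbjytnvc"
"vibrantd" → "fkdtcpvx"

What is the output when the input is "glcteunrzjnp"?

Each output is the input with this applied: swap the first and last characters, then shift every letter 2 places forward in the alphabet (wrapping around).
On "glcteunrzjnp" that produces "rnevgwptblpi".

rnevgwptblpi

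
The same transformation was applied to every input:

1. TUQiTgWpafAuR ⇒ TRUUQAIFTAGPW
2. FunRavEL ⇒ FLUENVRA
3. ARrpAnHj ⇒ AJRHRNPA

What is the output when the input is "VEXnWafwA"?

The pattern: take characters alternately from the front and the back (1st, last, 2nd, 2nd-last, ...), then convert every letter to uppercase.
So "VEXnWafwA" becomes "VAEWXFNAW".

VAEWXFNAW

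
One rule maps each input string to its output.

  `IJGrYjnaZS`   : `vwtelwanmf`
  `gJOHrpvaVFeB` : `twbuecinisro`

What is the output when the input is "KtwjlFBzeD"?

xgjwysomrq

The transformation: shift every letter 13 places forward in the alphabet (wrapping around) — i.e. ROT13, then convert every letter to lowercase.
Working it through for "KtwjlFBzeD": intermediate "XgjwySOmrQ", final "xgjwysomrq".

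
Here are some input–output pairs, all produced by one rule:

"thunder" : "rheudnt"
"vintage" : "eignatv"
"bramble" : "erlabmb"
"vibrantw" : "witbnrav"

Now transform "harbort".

tarrobh

Rule — take characters alternately from the front and the back (1st, last, 2nd, 2nd-last, ...), then move the first character to the end.
"harbort" → "tarrobh".
(Check on "bramble": → "berlabm" → "erlabmb" ✓)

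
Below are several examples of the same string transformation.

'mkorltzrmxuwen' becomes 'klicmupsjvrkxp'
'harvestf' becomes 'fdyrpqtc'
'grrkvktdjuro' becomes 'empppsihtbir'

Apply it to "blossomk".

What's happening: shift every letter 2 places backward in the alphabet (wrapping around), then take characters alternately from the front and the back (1st, last, 2nd, 2nd-last, ...).
On "blossomk": the first step gives "zjmqqmki", and the second then gives "zijkmmqq".

zijkmmqq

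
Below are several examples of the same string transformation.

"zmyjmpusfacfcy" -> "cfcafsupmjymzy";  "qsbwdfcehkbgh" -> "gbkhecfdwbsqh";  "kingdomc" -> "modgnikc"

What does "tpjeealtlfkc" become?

kfltlaeejptc

Looking at the pairs, the operation is to reverse the string, then move the first character to the end.
On "tpjeealtlfkc": the first step gives "ckfltlaeejpt", and the second then gives "kfltlaeejptc".
(Check on "qsbwdfcehkbgh": → "hgbkhecfdwbsq" → "gbkhecfdwbsqh" ✓)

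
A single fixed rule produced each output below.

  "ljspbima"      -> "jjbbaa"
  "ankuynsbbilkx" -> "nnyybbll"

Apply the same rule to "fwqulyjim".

wwllii

In each case the input is transformed by: keep one character in every 3, starting at position 2 (positions 2nd, 5th, 8th, ...), then double every character.
On "fwqulyjim": the first step gives "wli", and the second then gives "wwllii".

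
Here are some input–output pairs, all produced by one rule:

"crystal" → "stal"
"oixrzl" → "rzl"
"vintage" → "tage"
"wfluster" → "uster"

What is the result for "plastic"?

stic

What's happening: delete the first 3 characters.
"plastic" → "stic".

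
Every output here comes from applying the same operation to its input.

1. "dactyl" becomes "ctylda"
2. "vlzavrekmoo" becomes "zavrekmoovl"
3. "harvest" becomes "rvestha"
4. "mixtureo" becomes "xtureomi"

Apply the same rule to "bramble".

Rule — move the first 2 characters to the end (rotate left by 2).
Applying that to "bramble" gives "amblebr".

amblebr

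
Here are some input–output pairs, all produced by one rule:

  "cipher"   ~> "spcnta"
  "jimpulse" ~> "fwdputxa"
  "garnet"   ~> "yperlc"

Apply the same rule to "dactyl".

What's happening: swap the front and back halves of the string, then shift every letter 11 places forward in the alphabet (wrapping around).
Applying that to "dactyl" gives "ejwoln".

ejwoln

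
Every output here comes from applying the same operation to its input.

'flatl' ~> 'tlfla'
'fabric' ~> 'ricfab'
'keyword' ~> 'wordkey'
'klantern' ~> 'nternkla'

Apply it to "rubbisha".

bisharub

The rule is to move the first 3 characters to the end (rotate left by 3).
On "rubbisha" that produces "bisharub".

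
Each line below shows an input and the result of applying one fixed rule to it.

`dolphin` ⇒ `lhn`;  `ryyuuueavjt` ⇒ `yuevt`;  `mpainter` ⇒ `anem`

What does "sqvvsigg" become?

Rule — move the first character to the end, then keep every other character starting from the second (positions 2nd, 4th, 6th, ...).
On "sqvvsigg" that produces "vsgs".

vsgs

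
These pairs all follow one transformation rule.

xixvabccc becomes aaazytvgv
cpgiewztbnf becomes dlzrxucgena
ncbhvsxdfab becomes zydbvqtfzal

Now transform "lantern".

lpcrlyj

In each case the input is transformed by: reverse the string, then shift every letter 2 places backward in the alphabet (wrapping around).
Working it through for "lantern": intermediate "nretnal", final "lpcrlyj".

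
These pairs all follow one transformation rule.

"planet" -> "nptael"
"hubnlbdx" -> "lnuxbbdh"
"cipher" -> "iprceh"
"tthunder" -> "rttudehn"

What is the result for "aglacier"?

Looking at the pairs, the operation is to sort the characters into alphabetical order, then swap the front and back halves of the string.
"aglacier" → "gilraace".
(Check on "planet": → "aelnpt" → "nptael" ✓)

gilraace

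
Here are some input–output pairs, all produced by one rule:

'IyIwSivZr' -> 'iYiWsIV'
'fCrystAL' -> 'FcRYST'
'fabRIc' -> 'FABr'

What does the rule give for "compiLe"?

COMPI

Each output is the input with this applied: flip the case of every letter, then delete the last 2 characters.
For "compiLe" the result is "COMPI".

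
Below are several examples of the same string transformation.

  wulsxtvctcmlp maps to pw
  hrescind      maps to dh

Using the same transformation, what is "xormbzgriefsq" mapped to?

qx

The transformation: move the last character to the front, then keep only the first 2 characters.
Working it through for "xormbzgriefsq": intermediate "qxormbzgriefs", final "qx".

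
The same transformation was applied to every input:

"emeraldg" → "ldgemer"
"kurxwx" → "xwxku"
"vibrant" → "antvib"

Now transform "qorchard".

ardqorc

Looking at the pairs, the operation is to move the last 3 characters to the front (rotate right by 3), then delete the last character.
Applying that to "qorchard" gives "ardqorc".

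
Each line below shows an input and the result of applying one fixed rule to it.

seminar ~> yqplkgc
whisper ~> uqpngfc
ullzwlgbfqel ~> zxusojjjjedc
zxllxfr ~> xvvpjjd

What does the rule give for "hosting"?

rqmlgfe

Rule — shift every letter 2 places backward in the alphabet (wrapping around), then sort the characters into reverse alphabetical order.
On "hosting": the first step gives "fmqrgle", and the second then gives "rqmlgfe".
(Check on "whisper": → "ufgqncp" → "uqpngfc" ✓)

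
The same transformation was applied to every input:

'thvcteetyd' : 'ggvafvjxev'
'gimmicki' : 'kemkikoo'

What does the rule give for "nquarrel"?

ttgnpswc

The rule is to shift every letter 2 places forward in the alphabet (wrapping around), then swap the front and back halves of the string.
Working it through for "nquarrel": intermediate "pswcttgn", final "ttgnpswc".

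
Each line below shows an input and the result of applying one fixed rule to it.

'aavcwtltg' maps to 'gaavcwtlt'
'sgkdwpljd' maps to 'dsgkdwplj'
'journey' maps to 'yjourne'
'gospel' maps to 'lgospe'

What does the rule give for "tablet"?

The pattern: move the last character to the front.
For "tablet" the result is "ttable".

ttable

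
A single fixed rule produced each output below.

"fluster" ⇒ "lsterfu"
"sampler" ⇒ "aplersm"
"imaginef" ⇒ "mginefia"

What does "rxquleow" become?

xuleowrq

In each case the input is transformed by: move the first 2 characters to the end (rotate left by 2), then swap the first and last characters.
Starting from "rxquleow": after the first operation, "quleowrx"; after the second, "xuleowrq".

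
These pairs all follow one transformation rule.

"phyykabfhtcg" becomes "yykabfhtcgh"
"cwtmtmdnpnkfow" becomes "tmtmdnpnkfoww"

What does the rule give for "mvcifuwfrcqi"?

What's happening: delete the first character, then move the first character to the end.
"mvcifuwfrcqi" → "vcifuwfrcqi" → "cifuwfrcqiv".
(Check on "cwtmtmdnpnkfow": → "wtmtmdnpnkfow" → "tmtmdnpnkfoww" ✓)

cifuwfrcqiv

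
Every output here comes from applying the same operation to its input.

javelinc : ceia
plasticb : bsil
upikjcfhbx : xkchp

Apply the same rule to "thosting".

gsih

Each output is the input with this applied: keep every other character starting from the second (positions 2nd, 4th, 6th, ...), then swap the first and last characters.
On "thosting": the first step gives "hsig", and the second then gives "gsih".
(Check on "javelinc": → "aeic" → "ceia" ✓)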